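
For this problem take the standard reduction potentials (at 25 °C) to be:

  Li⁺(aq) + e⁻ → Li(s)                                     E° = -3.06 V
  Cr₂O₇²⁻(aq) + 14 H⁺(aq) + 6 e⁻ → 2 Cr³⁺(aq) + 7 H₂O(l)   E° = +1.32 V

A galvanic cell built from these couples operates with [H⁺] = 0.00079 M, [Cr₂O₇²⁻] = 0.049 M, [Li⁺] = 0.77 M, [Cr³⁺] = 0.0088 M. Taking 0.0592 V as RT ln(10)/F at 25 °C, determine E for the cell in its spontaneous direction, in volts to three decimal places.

Cr₂O₇²⁻/Cr³⁺ is the cathode (higher E°), Li⁺/Li the anode: E°cell = +1.32 − (-3.06) = +4.38 V, n = 6.
Overall: Cr₂O₇²⁻(aq) + 14 H⁺(aq) + 6 Li(s) → 2 Cr³⁺(aq) + 7 H₂O(l) + 6 Li⁺(aq)
Q = [Cr³⁺]^2·[Li⁺]^6 / ([Cr₂O₇²⁻]·[H⁺]^14); log Q = 39.951.
E = E° − (0.0592/n) log Q = +4.38 − (0.0592/6)(39.951) = +3.986 V.

+3.986 V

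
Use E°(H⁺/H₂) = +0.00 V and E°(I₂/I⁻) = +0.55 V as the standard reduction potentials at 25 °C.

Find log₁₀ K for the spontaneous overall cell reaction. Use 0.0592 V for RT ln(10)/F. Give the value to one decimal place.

18.6

Cathode: I₂/I⁻; anode: H⁺/H₂. E°cell = +0.55 V, n = 2.
log K = nE°cell / 0.0592 = (2)(+0.55) / 0.0592 = 18.6.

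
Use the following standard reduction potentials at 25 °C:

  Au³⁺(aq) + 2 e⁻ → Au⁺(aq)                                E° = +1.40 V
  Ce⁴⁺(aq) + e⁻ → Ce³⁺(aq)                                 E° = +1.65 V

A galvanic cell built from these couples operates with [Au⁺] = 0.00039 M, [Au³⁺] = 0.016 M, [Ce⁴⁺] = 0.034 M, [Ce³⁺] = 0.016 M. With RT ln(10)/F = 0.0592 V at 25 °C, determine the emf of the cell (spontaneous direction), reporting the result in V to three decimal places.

Ce⁴⁺/Ce³⁺ is the cathode (higher E°), Au³⁺/Au⁺ the anode: E°cell = +1.65 − (+1.40) = +0.25 V, n = 2.
Overall: 2 Ce⁴⁺(aq) + Au⁺(aq) → 2 Ce³⁺(aq) + Au³⁺(aq)
Q = [Ce³⁺]^2·[Au³⁺] / ([Ce⁴⁺]^2·[Au⁺]); log Q = 0.958.
E = E° − (0.0592/n) log Q = +0.25 − (0.0592/2)(0.958) = +0.222 V.

+0.222 V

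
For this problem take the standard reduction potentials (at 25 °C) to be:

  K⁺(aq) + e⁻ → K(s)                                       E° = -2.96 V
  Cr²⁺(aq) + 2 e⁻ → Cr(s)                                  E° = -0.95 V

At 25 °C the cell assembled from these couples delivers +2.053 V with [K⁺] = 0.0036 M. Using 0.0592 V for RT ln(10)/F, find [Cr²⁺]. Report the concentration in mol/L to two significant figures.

Cr²⁺/Cr is the cathode, K⁺/K the anode: E°cell = +2.01 V, n = 2.
Overall reaction: Cr²⁺(aq) + 2 K(s) → Cr(s) + 2 K⁺(aq); Q = [K⁺]^2/[Cr²⁺]^1.
From E = E° − (0.0592/n) log Q: log Q = (E° − E)·n/0.0592 = (+2.01 − (+2.053))·2/0.0592 = -1.4527.
So 1·log[Cr²⁺] = 2·log(0.0036) − log Q = -4.8874 − (-1.4527) = -3.4347; [Cr²⁺] = 10^(-3.4347) ≈ 0.00037 M.

0.00037 M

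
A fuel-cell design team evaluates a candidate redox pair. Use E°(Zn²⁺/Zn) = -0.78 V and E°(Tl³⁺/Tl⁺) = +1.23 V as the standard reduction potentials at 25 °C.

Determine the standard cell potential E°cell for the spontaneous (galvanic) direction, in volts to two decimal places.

The Tl³⁺/Tl⁺ couple has the higher reduction potential, so it is the cathode; Zn²⁺/Zn is oxidised at the anode.
E°cell = E°(cathode) − E°(anode) = (+1.23) − (-0.78) = +2.01 V.

+2.01 V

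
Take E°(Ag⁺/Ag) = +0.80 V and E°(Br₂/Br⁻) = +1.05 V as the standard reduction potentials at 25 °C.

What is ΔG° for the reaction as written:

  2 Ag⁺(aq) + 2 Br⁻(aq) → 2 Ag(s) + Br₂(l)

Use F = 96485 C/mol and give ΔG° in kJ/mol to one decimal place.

As written, Ag⁺/Ag is reduced (cathode) and Br₂/Br⁻ is oxidised (anode), so E°cell = (+0.80) − (+1.05) = -0.25 V.
Balancing electrons gives n = 2.
ΔG° = −nFE° = −(2)(96485)(-0.25) = 48,242 J = +48.2 kJ/mol.

+48.2 kJ/mol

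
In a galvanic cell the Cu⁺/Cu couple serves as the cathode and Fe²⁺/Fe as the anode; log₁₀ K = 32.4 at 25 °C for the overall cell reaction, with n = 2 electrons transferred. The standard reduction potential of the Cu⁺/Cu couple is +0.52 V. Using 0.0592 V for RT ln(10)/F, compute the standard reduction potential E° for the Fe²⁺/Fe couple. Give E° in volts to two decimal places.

-0.44 V

E°cell = (0.0592/n)·log K = (0.0592/2)(32.4) = +0.959 V.
Since Cu⁺/Cu is the cathode and Fe²⁺/Fe the anode, E°cell = E°(Cu⁺/Cu) − E°(Fe²⁺/Fe).
So E°(Fe²⁺/Fe) = E°(Cu⁺/Cu) − E°cell = (+0.52) − (+0.959) = -0.44 V.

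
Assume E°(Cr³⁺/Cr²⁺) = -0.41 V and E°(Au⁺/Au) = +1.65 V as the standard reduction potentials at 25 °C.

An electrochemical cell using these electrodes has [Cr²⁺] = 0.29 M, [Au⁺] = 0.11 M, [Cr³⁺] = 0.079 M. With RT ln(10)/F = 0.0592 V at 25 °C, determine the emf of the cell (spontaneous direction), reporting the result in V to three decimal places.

Au⁺/Au is the cathode (higher E°), Cr³⁺/Cr²⁺ the anode: E°cell = +1.65 − (-0.41) = +2.06 V, n = 1.
Overall: Au⁺(aq) + Cr²⁺(aq) → Au(s) + Cr³⁺(aq)
Q = [Cr³⁺] / ([Au⁺]·[Cr²⁺]); log Q = 0.394.
E = E° − (0.0592/n) log Q = +2.06 − (0.0592/1)(0.394) = +2.037 V.

+2.037 V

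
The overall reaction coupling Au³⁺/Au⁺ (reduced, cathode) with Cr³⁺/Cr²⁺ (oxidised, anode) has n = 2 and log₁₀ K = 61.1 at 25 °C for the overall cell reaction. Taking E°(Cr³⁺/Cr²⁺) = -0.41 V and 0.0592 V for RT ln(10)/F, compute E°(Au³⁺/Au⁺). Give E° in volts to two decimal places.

E°cell = (0.0592/n)·log K = (0.0592/2)(61.1) = +1.809 V.
Since Au³⁺/Au⁺ is the cathode and Cr³⁺/Cr²⁺ the anode, E°cell = E°(Au³⁺/Au⁺) − E°(Cr³⁺/Cr²⁺).
So E°(Au³⁺/Au⁺) = E°cell + E°(Cr³⁺/Cr²⁺) = +1.809 + (-0.41) = +1.40 V.

+1.40 V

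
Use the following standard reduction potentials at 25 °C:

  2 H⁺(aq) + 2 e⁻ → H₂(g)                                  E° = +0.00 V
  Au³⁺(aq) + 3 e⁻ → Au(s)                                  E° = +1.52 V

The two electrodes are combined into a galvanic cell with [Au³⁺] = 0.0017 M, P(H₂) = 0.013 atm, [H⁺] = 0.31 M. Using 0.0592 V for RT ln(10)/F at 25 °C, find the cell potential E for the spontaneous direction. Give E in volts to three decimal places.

+1.440 V

Au³⁺/Au is the cathode (higher E°), H⁺/H₂ the anode: E°cell = +1.52 − (+0.00) = +1.52 V, n = 6.
Overall: 2 Au³⁺(aq) + 3 H₂(g) → 2 Au(s) + 6 H⁺(aq)
Q = [H⁺]^6 / ([Au³⁺]^2·P(H₂)^3); log Q = 8.145.
E = E° − (0.0592/n) log Q = +1.52 − (0.0592/6)(8.145) = +1.440 V.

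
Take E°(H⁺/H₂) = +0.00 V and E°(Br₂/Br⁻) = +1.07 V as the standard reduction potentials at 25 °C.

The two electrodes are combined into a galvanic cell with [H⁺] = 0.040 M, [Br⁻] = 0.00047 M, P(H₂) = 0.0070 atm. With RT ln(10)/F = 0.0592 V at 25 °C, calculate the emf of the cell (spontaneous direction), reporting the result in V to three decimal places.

+1.286 V

Br₂/Br⁻ is the cathode (higher E°), H⁺/H₂ the anode: E°cell = +1.07 − (+0.00) = +1.07 V, n = 2.
Overall: Br₂(l) + H₂(g) → 2 Br⁻(aq) + 2 H⁺(aq)
Q = [Br⁻]^2·[H⁺]^2 / (P(H₂)); log Q = -7.297.
E = E° − (0.0592/n) log Q = +1.07 − (0.0592/2)(-7.297) = +1.286 V.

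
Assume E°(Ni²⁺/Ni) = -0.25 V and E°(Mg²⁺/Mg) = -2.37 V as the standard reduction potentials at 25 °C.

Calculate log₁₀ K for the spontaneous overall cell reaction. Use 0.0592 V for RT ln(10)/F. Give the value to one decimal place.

71.6

Cathode: Ni²⁺/Ni; anode: Mg²⁺/Mg. E°cell = +2.12 V, n = 2.
log K = nE°cell / 0.0592 = (2)(+2.12) / 0.0592 = 71.6.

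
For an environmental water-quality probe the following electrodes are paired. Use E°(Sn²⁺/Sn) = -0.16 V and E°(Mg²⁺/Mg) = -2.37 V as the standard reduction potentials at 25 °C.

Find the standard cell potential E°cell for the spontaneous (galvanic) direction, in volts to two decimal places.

The Sn²⁺/Sn couple has the higher reduction potential, so it is the cathode; Mg²⁺/Mg is oxidised at the anode.
E°cell = E°(cathode) − E°(anode) = (-0.16) − (-2.37) = +2.21 V.
Since E°cell > 0, the reaction is spontaneous under standard conditions.

+2.21 V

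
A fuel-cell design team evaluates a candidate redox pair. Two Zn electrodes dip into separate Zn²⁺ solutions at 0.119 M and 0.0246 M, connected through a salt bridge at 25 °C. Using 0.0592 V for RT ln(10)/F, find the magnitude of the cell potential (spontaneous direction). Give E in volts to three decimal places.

+0.020 V

For a concentration cell E°cell = 0. The 0.119 M side is the cathode (reduction is favoured where [Zn²⁺] is higher).
With n = 2, E = −(0.0592/2) log([Zn²⁺]ₐₙ/[Zn²⁺]꜀ₐₜ) = −(0.0592/2) log(0.0246/0.119) = −(0.0592/2)(-0.685) = +0.020 V.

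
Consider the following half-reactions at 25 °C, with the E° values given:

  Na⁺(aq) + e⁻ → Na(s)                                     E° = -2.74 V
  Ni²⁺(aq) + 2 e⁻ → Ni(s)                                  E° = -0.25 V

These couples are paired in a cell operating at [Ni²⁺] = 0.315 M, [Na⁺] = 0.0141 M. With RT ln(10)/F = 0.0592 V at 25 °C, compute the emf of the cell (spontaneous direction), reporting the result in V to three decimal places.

Ni²⁺/Ni is the cathode (higher E°), Na⁺/Na the anode: E°cell = -0.25 − (-2.74) = +2.49 V, n = 2.
Overall: Ni²⁺(aq) + 2 Na(s) → Ni(s) + 2 Na⁺(aq)
Q = [Na⁺]^2 / ([Ni²⁺]); log Q = -3.200.
E = E° − (0.0592/n) log Q = +2.49 − (0.0592/2)(-3.200) = +2.585 V.

+2.585 V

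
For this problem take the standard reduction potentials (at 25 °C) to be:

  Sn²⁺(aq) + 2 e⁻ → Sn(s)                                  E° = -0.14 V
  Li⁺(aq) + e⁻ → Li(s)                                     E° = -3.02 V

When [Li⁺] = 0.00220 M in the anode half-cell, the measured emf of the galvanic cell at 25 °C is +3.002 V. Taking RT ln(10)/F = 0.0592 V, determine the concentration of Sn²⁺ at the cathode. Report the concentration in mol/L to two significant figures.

0.064 M

Sn²⁺/Sn is the cathode, Li⁺/Li the anode: E°cell = +2.88 V, n = 2.
Overall reaction: Sn²⁺(aq) + 2 Li(s) → Sn(s) + 2 Li⁺(aq); Q = [Li⁺]^2/[Sn²⁺]^1.
From E = E° − (0.0592/n) log Q: log Q = (E° − E)·n/0.0592 = (+2.88 − (+3.002))·2/0.0592 = -4.1216.
So 1·log[Sn²⁺] = 2·log(0.0022) − log Q = -5.3152 − (-4.1216) = -1.1936; [Sn²⁺] = 10^(-1.1936) ≈ 0.064 M.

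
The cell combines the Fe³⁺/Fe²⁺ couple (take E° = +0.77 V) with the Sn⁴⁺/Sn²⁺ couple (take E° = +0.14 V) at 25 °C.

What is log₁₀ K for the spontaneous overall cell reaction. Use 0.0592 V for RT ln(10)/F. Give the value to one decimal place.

Cathode: Fe³⁺/Fe²⁺; anode: Sn⁴⁺/Sn²⁺. E°cell = +0.63 V, n = 2.
log K = nE°cell / 0.0592 = (2)(+0.63) / 0.0592 = 21.3.

21.3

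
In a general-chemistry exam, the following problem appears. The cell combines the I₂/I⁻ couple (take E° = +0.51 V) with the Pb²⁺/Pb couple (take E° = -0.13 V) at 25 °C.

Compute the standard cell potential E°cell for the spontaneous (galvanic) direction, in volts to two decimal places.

+0.64 V

The I₂/I⁻ couple has the higher reduction potential, so it is the cathode; Pb²⁺/Pb is oxidised at the anode.
E°cell = E°(cathode) − E°(anode) = (+0.51) − (-0.13) = +0.64 V.
Since E°cell > 0, the reaction is spontaneous under standard conditions.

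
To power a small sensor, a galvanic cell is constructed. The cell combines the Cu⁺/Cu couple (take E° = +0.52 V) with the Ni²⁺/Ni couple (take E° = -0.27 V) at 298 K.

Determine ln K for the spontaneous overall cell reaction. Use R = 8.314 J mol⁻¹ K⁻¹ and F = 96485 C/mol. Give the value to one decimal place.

Cathode: Cu⁺/Cu; anode: Ni²⁺/Ni. E°cell = (+0.52) − (-0.27) = +0.79 V, with n = 2.
ΔG° = −nFE° = −RT ln K, so ln K = nFE°/(RT) = (2)(96485)(+0.79) / ((8.314)(298)) = 61.531.

61.5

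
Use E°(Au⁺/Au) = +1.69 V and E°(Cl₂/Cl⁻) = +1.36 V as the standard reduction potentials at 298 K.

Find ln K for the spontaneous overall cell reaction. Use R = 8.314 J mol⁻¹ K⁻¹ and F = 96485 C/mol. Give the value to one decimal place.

Cathode: Au⁺/Au; anode: Cl₂/Cl⁻. E°cell = (+1.69) − (+1.36) = +0.33 V, with n = 2.
ΔG° = −nFE° = −RT ln K, so ln K = nFE°/(RT) = (2)(96485)(+0.33) / ((8.314)(298)) = 25.703.

25.7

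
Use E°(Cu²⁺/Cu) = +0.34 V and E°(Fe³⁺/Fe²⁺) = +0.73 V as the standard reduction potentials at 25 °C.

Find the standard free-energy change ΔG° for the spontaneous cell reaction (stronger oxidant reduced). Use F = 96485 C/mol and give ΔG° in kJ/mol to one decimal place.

Fe³⁺/Fe²⁺ (E° = +0.73 V) is the cathode; Cu²⁺/Cu (E° = +0.34 V) is the anode, so E°cell = +0.39 V.
Balancing electrons gives n = 2 (lcm of 1 and 2).
ΔG° = −nFE° = −(2)(96485)(+0.39) = -75,258 J = -75.3 kJ/mol.

-75.3 kJ/mol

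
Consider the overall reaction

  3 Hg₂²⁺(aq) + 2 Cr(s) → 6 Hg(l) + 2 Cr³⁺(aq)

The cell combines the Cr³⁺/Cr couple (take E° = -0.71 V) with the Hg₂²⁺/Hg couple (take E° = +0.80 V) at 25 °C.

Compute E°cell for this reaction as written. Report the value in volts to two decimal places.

+1.51 V

The Hg₂²⁺/Hg couple has the higher reduction potential, so it is the cathode; Cr³⁺/Cr is oxidised at the anode.
E°cell = E°(cathode) − E°(anode) = (+0.80) − (-0.71) = +1.51 V.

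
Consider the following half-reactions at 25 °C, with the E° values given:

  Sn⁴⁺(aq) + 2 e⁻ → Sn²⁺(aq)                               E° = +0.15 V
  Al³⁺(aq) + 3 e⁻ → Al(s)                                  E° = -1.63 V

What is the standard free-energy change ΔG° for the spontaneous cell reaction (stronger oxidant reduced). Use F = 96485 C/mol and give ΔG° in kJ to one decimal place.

Sn⁴⁺/Sn²⁺ (E° = +0.15 V) is the cathode; Al³⁺/Al (E° = -1.63 V) is the anode, so E°cell = +1.78 V.
Balancing electrons gives n = 6 (lcm of 2 and 3).
ΔG° = −nFE° = −(6)(96485)(+1.78) = -1,030,460 J = -1030.5 kJ.

-1030.5 kJ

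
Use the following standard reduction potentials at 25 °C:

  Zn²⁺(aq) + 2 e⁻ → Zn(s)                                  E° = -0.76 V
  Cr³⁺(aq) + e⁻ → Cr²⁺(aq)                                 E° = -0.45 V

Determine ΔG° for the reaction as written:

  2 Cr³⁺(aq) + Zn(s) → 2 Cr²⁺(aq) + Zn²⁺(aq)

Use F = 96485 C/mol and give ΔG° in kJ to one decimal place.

As written, Cr³⁺/Cr²⁺ is reduced (cathode) and Zn²⁺/Zn is oxidised (anode), so E°cell = (-0.45) − (-0.76) = +0.31 V.
Balancing electrons gives n = 2.
ΔG° = −nFE° = −(2)(96485)(+0.31) = -59,821 J = -59.8 kJ.

-59.8 kJ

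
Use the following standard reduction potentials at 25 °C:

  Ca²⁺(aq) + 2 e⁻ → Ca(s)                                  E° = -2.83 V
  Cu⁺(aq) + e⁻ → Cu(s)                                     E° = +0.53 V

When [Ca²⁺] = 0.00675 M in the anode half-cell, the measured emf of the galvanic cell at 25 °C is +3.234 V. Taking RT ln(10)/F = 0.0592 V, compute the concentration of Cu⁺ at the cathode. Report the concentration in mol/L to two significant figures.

0.00061 M

Cu⁺/Cu is the cathode, Ca²⁺/Ca the anode: E°cell = +3.36 V, n = 2.
Overall reaction: 2 Cu⁺(aq) + Ca(s) → 2 Cu(s) + Ca²⁺(aq); Q = [Ca²⁺]^1/[Cu⁺]^2.
From E = E° − (0.0592/n) log Q: log Q = (E° − E)·n/0.0592 = (+3.36 − (+3.234))·2/0.0592 = 4.2568.
So 2·log[Cu⁺] = 1·log(0.00675) − log Q = -2.1707 − (4.2568) = -6.4275; log[Cu⁺] = -6.4275 / 2 = -3.2138; [Cu⁺] = 10^(-3.2138) ≈ 0.00061 M.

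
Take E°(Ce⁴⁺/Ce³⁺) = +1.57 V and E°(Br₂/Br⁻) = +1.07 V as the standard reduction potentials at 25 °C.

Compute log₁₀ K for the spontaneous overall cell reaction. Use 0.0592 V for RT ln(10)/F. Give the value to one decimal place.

16.9

Cathode: Ce⁴⁺/Ce³⁺; anode: Br₂/Br⁻. E°cell = +0.50 V, n = 2.
log K = nE°cell / 0.0592 = (2)(+0.50) / 0.0592 = 16.9.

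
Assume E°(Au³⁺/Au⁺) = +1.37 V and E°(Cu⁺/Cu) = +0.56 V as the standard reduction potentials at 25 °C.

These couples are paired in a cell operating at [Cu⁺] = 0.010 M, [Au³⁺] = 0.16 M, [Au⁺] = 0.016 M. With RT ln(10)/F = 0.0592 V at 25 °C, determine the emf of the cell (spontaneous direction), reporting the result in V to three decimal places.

+0.958 V

Au³⁺/Au⁺ is the cathode (higher E°), Cu⁺/Cu the anode: E°cell = +1.37 − (+0.56) = +0.81 V, n = 2.
Overall: Au³⁺(aq) + 2 Cu(s) → Au⁺(aq) + 2 Cu⁺(aq)
Q = [Au⁺]·[Cu⁺]^2 / ([Au³⁺]); log Q = -5.000.
E = E° − (0.0592/n) log Q = +0.81 − (0.0592/2)(-5.000) = +0.958 V.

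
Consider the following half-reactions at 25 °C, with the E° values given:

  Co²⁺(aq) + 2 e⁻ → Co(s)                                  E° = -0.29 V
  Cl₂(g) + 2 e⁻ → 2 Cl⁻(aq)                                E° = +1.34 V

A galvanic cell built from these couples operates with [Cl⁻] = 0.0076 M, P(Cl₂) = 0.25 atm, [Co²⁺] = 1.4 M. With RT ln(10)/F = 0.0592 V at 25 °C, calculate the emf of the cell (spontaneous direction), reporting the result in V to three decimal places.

Cl₂/Cl⁻ is the cathode (higher E°), Co²⁺/Co the anode: E°cell = +1.34 − (-0.29) = +1.63 V, n = 2.
Overall: Cl₂(g) + Co(s) → 2 Cl⁻(aq) + Co²⁺(aq)
Q = [Cl⁻]^2·[Co²⁺] / (P(Cl₂)); log Q = -3.490.
E = E° − (0.0592/n) log Q = +1.63 − (0.0592/2)(-3.490) = +1.733 V.

+1.733 V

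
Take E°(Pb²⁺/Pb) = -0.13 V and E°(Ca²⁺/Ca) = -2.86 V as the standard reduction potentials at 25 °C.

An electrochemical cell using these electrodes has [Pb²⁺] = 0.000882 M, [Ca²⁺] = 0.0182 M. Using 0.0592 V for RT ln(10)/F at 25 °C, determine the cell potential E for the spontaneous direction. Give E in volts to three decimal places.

Pb²⁺/Pb is the cathode (higher E°), Ca²⁺/Ca the anode: E°cell = -0.13 − (-2.86) = +2.73 V, n = 2.
Overall: Pb²⁺(aq) + Ca(s) → Pb(s) + Ca²⁺(aq)
Q = [Ca²⁺] / ([Pb²⁺]); log Q = 1.315.
E = E° − (0.0592/n) log Q = +2.73 − (0.0592/2)(1.315) = +2.691 V.

+2.691 V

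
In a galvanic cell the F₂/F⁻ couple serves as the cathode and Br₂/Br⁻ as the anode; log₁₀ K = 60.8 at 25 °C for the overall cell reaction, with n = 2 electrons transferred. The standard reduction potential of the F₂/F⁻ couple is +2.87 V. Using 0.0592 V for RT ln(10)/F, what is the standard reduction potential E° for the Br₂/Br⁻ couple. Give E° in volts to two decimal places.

+1.07 V

E°cell = (0.0592/n)·log K = (0.0592/2)(60.8) = +1.800 V.
Since F₂/F⁻ is the cathode and Br₂/Br⁻ the anode, E°cell = E°(F₂/F⁻) − E°(Br₂/Br⁻).
So E°(Br₂/Br⁻) = E°(F₂/F⁻) − E°cell = (+2.87) − (+1.800) = +1.07 V.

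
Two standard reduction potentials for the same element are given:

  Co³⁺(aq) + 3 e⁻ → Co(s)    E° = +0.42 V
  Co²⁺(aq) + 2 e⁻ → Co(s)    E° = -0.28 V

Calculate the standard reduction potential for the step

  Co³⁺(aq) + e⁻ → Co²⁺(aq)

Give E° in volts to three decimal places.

Sequential free energies add, so n₃E°₃ = n₁E°₁ + n₂E°₂.
With n₃ = 3, and the known step contributing 2×(-0.28) V, the unknown satisfies 1·E° = 3×(+0.42) − 2×(-0.28) = +1.820.
E° = +1.820 / 1 = +1.820 V.

+1.820 V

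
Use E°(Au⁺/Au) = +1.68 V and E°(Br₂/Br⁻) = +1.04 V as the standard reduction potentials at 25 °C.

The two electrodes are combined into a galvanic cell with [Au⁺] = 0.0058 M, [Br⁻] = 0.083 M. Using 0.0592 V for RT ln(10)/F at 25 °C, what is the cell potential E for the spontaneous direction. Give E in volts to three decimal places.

+0.444 V

Au⁺/Au is the cathode (higher E°), Br₂/Br⁻ the anode: E°cell = +1.68 − (+1.04) = +0.64 V, n = 2.
Overall: 2 Au⁺(aq) + 2 Br⁻(aq) → 2 Au(s) + Br₂(l)
Q = 1 / ([Au⁺]^2·[Br⁻]^2); log Q = 6.635.
E = E° − (0.0592/n) log Q = +0.64 − (0.0592/2)(6.635) = +0.444 V.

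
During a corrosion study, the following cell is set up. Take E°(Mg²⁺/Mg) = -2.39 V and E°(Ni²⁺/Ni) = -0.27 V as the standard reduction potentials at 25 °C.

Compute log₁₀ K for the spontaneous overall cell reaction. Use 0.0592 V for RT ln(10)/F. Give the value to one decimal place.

Cathode: Ni²⁺/Ni; anode: Mg²⁺/Mg. E°cell = +2.12 V, n = 2.
log K = nE°cell / 0.0592 = (2)(+2.12) / 0.0592 = 71.6.

71.6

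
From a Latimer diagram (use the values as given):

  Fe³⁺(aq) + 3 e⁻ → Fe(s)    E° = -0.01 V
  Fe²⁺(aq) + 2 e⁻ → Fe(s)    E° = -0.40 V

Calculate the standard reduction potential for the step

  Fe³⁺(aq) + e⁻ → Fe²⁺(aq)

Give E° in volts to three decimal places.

+0.770 V

Sequential free energies add, so n₃E°₃ = n₁E°₁ + n₂E°₂.
With n₃ = 3, and the known step contributing 2×(-0.40) V, the unknown satisfies 1·E° = 3×(-0.01) − 2×(-0.40) = +0.770.
E° = +0.770 / 1 = +0.770 V.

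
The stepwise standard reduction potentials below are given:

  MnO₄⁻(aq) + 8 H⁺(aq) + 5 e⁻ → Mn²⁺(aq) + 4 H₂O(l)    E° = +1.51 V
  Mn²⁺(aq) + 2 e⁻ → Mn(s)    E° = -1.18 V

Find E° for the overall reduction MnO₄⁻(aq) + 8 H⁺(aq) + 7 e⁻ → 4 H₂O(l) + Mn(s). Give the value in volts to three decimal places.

Adding the free-energy changes (−nFE°) of the two steps gives −n₃FE°₃ = −n₁FE°₁ − n₂FE°₂.
E°₃ = (5×+1.51 + 2×-1.18) / 7 = (+5.190) / 7 = +0.741 V.

+0.741 V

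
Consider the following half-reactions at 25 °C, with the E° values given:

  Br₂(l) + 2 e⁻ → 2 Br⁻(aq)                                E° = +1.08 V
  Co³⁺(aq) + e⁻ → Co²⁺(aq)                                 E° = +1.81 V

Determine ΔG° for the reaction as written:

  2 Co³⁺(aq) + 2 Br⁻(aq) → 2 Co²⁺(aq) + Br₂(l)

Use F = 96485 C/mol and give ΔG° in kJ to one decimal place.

As written, Co³⁺/Co²⁺ is reduced (cathode) and Br₂/Br⁻ is oxidised (anode), so E°cell = (+1.81) − (+1.08) = +0.73 V.
Balancing electrons gives n = 2.
ΔG° = −nFE° = −(2)(96485)(+0.73) = -140,868 J = -140.9 kJ.

-140.9 kJ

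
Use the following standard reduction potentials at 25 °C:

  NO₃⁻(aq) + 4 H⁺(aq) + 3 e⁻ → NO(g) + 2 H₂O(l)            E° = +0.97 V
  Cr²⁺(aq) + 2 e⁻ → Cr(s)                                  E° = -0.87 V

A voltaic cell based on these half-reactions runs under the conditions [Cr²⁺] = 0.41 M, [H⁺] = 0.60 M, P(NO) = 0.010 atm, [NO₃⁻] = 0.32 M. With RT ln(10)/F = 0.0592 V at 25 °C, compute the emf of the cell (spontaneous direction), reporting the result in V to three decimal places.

NO₃⁻/NO is the cathode (higher E°), Cr²⁺/Cr the anode: E°cell = +0.97 − (-0.87) = +1.84 V, n = 6.
Overall: 2 NO₃⁻(aq) + 8 H⁺(aq) + 3 Cr(s) → 2 NO(g) + 4 H₂O(l) + 3 Cr²⁺(aq)
Q = P(NO)^2·[Cr²⁺]^3 / ([NO₃⁻]^2·[H⁺]^8); log Q = -2.397.
E = E° − (0.0592/n) log Q = +1.84 − (0.0592/6)(-2.397) = +1.864 V.

+1.864 V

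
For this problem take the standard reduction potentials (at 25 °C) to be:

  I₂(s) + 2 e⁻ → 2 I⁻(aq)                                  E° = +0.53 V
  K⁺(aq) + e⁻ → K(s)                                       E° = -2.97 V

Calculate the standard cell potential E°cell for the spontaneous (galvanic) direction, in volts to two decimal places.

+3.50 V

The I₂/I⁻ couple has the higher reduction potential, so it is the cathode; K⁺/K is oxidised at the anode.
E°cell = E°(cathode) − E°(anode) = (+0.53) − (-2.97) = +3.50 V.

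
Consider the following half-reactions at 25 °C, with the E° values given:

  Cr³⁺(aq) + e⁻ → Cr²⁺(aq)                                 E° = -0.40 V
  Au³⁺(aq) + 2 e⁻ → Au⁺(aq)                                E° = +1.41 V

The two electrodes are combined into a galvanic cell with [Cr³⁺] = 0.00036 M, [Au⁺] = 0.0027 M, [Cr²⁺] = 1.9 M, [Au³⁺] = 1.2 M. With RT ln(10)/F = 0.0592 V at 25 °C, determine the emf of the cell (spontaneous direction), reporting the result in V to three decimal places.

Au³⁺/Au⁺ is the cathode (higher E°), Cr³⁺/Cr²⁺ the anode: E°cell = +1.41 − (-0.40) = +1.81 V, n = 2.
Overall: Au³⁺(aq) + 2 Cr²⁺(aq) → Au⁺(aq) + 2 Cr³⁺(aq)
Q = [Au⁺]·[Cr³⁺]^2 / ([Au³⁺]·[Cr²⁺]^2); log Q = -10.093.
E = E° − (0.0592/n) log Q = +1.81 − (0.0592/2)(-10.093) = +2.109 V.

+2.109 V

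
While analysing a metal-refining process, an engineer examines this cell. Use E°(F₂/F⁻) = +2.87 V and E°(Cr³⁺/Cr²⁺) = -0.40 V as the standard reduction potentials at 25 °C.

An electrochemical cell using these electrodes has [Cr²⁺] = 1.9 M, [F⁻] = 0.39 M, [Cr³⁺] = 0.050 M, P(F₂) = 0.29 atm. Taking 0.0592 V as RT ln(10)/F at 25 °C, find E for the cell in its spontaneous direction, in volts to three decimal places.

+3.372 V

F₂/F⁻ is the cathode (higher E°), Cr³⁺/Cr²⁺ the anode: E°cell = +2.87 − (-0.40) = +3.27 V, n = 2.
Overall: F₂(g) + 2 Cr²⁺(aq) → 2 F⁻(aq) + 2 Cr³⁺(aq)
Q = [F⁻]^2·[Cr³⁺]^2 / (P(F₂)·[Cr²⁺]^2); log Q = -3.440.
E = E° − (0.0592/n) log Q = +3.27 − (0.0592/2)(-3.440) = +3.372 V.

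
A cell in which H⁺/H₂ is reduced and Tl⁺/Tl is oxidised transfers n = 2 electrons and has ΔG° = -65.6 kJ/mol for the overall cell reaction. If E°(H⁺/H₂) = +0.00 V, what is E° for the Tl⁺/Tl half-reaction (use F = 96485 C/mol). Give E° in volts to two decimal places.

-0.34 V

E°cell = −ΔG°/(nF) = −(-65.6×10³)/((2)(96485)) = +0.340 V.
Since H⁺/H₂ is the cathode and Tl⁺/Tl the anode, E°cell = E°(H⁺/H₂) − E°(Tl⁺/Tl).
So E°(Tl⁺/Tl) = E°(H⁺/H₂) − E°cell = (+0.00) − (+0.340) = -0.34 V.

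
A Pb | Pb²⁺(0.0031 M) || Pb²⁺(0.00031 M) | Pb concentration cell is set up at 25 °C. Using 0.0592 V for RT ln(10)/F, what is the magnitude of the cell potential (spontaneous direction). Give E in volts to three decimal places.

For a concentration cell E°cell = 0. The 0.0031 M side is the cathode (reduction is favoured where [Pb²⁺] is higher).
With n = 2, E = −(0.0592/2) log([Pb²⁺]ₐₙ/[Pb²⁺]꜀ₐₜ) = −(0.0592/2) log(0.00031/0.0031) = −(0.0592/2)(-1.000) = +0.030 V.

+0.030 V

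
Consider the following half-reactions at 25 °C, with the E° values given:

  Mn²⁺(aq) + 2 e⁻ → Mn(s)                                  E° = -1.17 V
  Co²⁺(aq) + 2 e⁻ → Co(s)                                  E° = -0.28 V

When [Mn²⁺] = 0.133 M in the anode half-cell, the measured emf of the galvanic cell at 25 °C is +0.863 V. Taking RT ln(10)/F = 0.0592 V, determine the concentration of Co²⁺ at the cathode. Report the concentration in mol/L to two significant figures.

Co²⁺/Co is the cathode, Mn²⁺/Mn the anode: E°cell = +0.89 V, n = 2.
Overall reaction: Co²⁺(aq) + Mn(s) → Co(s) + Mn²⁺(aq); Q = [Mn²⁺]^1/[Co²⁺]^1.
From E = E° − (0.0592/n) log Q: log Q = (E° − E)·n/0.0592 = (+0.89 − (+0.863))·2/0.0592 = 0.9122.
So 1·log[Co²⁺] = 1·log(0.133) − log Q = -0.8761 − (0.9122) = -1.7883; [Co²⁺] = 10^(-1.7883) ≈ 0.016 M.

0.016 M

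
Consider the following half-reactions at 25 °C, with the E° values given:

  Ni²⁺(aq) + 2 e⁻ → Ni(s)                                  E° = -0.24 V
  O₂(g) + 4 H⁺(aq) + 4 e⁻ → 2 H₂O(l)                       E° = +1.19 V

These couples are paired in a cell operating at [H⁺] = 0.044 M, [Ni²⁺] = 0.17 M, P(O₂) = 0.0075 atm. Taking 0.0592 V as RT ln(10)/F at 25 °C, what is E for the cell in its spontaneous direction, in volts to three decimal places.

O₂/H₂O is the cathode (higher E°), Ni²⁺/Ni the anode: E°cell = +1.19 − (-0.24) = +1.43 V, n = 4.
Overall: O₂(g) + 4 H⁺(aq) + 2 Ni(s) → 2 H₂O(l) + 2 Ni²⁺(aq)
Q = [Ni²⁺]^2 / (P(O₂)·[H⁺]^4); log Q = 6.012.
E = E° − (0.0592/n) log Q = +1.43 − (0.0592/4)(6.012) = +1.341 V.

+1.341 V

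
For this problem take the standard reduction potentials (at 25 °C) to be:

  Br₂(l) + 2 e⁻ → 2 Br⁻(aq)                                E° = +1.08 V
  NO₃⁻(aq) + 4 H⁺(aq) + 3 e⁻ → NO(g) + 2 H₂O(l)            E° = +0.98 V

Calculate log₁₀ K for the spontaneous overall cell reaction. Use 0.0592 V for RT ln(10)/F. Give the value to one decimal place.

10.1

Cathode: Br₂/Br⁻; anode: NO₃⁻/NO. E°cell = +0.10 V, n = 6.
log K = nE°cell / 0.0592 = (6)(+0.10) / 0.0592 = 10.1.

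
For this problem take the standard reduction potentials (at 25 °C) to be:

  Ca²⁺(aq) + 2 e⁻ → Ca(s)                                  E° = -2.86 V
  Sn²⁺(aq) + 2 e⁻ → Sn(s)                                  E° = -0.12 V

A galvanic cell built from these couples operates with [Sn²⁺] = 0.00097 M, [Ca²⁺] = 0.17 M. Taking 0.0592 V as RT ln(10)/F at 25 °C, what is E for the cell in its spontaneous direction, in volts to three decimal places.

Sn²⁺/Sn is the cathode (higher E°), Ca²⁺/Ca the anode: E°cell = -0.12 − (-2.86) = +2.74 V, n = 2.
Overall: Sn²⁺(aq) + Ca(s) → Sn(s) + Ca²⁺(aq)
Q = [Ca²⁺] / ([Sn²⁺]); log Q = 2.244.
E = E° − (0.0592/n) log Q = +2.74 − (0.0592/2)(2.244) = +2.674 V.

+2.674 V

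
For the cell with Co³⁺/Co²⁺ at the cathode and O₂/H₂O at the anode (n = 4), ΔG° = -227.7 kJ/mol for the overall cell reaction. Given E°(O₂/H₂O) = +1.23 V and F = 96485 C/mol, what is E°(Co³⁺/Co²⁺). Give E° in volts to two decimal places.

E°cell = −ΔG°/(nF) = −(-227.7×10³)/((4)(96485)) = +0.590 V.
Since Co³⁺/Co²⁺ is the cathode and O₂/H₂O the anode, E°cell = E°(Co³⁺/Co²⁺) − E°(O₂/H₂O).
So E°(Co³⁺/Co²⁺) = E°cell + E°(O₂/H₂O) = +0.590 + (+1.23) = +1.82 V.

+1.82 V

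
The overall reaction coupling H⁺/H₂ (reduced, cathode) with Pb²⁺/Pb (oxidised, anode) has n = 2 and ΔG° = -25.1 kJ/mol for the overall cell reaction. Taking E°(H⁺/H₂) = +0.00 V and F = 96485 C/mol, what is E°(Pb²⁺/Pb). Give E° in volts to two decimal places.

-0.13 V

E°cell = −ΔG°/(nF) = −(-25.1×10³)/((2)(96485)) = +0.130 V.
Since H⁺/H₂ is the cathode and Pb²⁺/Pb the anode, E°cell = E°(H⁺/H₂) − E°(Pb²⁺/Pb).
So E°(Pb²⁺/Pb) = E°(H⁺/H₂) − E°cell = (+0.00) − (+0.130) = -0.13 V.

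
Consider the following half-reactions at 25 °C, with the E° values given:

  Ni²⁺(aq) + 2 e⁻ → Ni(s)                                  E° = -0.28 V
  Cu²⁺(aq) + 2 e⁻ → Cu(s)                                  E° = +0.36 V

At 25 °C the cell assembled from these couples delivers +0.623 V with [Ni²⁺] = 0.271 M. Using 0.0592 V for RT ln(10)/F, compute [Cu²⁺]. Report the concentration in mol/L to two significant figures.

Cu²⁺/Cu is the cathode, Ni²⁺/Ni the anode: E°cell = +0.64 V, n = 2.
Overall reaction: Cu²⁺(aq) + Ni(s) → Cu(s) + Ni²⁺(aq); Q = [Ni²⁺]^1/[Cu²⁺]^1.
From E = E° − (0.0592/n) log Q: log Q = (E° − E)·n/0.0592 = (+0.64 − (+0.623))·2/0.0592 = 0.5743.
So 1·log[Cu²⁺] = 1·log(0.271) − log Q = -0.5670 − (0.5743) = -1.1413; [Cu²⁺] = 10^(-1.1413) ≈ 0.072 M.

0.072 M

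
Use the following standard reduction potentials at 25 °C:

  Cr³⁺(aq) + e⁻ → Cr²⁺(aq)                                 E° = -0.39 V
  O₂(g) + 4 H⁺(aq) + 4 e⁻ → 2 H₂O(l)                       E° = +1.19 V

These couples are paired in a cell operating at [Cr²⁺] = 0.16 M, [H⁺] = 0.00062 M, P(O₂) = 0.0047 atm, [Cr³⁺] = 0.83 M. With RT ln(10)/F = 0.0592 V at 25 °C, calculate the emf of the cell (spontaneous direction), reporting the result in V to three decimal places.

O₂/H₂O is the cathode (higher E°), Cr³⁺/Cr²⁺ the anode: E°cell = +1.19 − (-0.39) = +1.58 V, n = 4.
Overall: O₂(g) + 4 H⁺(aq) + 4 Cr²⁺(aq) → 2 H₂O(l) + 4 Cr³⁺(aq)
Q = [Cr³⁺]^4 / (P(O₂)·[H⁺]^4·[Cr²⁺]^4); log Q = 18.018.
E = E° − (0.0592/n) log Q = +1.58 − (0.0592/4)(18.018) = +1.313 V.

+1.313 V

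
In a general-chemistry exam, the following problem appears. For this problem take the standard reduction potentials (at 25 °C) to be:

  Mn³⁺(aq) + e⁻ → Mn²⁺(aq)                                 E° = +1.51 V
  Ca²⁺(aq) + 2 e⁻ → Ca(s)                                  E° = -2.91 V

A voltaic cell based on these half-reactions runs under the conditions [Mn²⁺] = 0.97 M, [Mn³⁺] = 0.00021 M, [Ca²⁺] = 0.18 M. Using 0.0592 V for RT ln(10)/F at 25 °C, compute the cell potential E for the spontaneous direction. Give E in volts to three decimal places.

Mn³⁺/Mn²⁺ is the cathode (higher E°), Ca²⁺/Ca the anode: E°cell = +1.51 − (-2.91) = +4.42 V, n = 2.
Overall: 2 Mn³⁺(aq) + Ca(s) → 2 Mn²⁺(aq) + Ca²⁺(aq)
Q = [Mn²⁺]^2·[Ca²⁺] / ([Mn³⁺]^2); log Q = 6.584.
E = E° − (0.0592/n) log Q = +4.42 − (0.0592/2)(6.584) = +4.225 V.

+4.225 V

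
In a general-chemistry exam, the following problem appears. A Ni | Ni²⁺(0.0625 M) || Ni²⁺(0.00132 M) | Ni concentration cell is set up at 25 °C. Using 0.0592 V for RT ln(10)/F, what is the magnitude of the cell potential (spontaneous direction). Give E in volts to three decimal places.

+0.050 V

For a concentration cell E°cell = 0. The 0.0625 M side is the cathode (reduction is favoured where [Ni²⁺] is higher).
With n = 2, E = −(0.0592/2) log([Ni²⁺]ₐₙ/[Ni²⁺]꜀ₐₜ) = −(0.0592/2) log(0.00132/0.0625) = −(0.0592/2)(-1.675) = +0.050 V.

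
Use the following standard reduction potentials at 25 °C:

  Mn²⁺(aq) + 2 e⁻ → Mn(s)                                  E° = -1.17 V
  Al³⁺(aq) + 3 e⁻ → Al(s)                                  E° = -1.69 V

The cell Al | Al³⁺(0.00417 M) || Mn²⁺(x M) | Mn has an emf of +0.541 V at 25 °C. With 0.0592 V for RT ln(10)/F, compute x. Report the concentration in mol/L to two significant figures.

0.13 M

Mn²⁺/Mn is the cathode, Al³⁺/Al the anode: E°cell = +0.52 V, n = 6.
Overall reaction: 3 Mn²⁺(aq) + 2 Al(s) → 3 Mn(s) + 2 Al³⁺(aq); Q = [Al³⁺]^2/[Mn²⁺]^3.
From E = E° − (0.0592/n) log Q: log Q = (E° − E)·n/0.0592 = (+0.52 − (+0.541))·6/0.0592 = -2.1284.
So 3·log[Mn²⁺] = 2·log(0.00417) − log Q = -4.7597 − (-2.1284) = -2.6313; log[Mn²⁺] = -2.6313 / 3 = -0.8771; [Mn²⁺] = 10^(-0.8771) ≈ 0.13 M.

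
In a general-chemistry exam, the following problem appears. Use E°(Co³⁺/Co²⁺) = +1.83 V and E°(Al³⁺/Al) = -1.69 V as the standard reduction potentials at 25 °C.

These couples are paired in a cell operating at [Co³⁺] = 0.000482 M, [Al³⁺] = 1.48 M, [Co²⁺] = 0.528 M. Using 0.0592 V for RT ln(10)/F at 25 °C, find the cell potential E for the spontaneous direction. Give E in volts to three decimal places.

Co³⁺/Co²⁺ is the cathode (higher E°), Al³⁺/Al the anode: E°cell = +1.83 − (-1.69) = +3.52 V, n = 3.
Overall: 3 Co³⁺(aq) + Al(s) → 3 Co²⁺(aq) + Al³⁺(aq)
Q = [Co²⁺]^3·[Al³⁺] / ([Co³⁺]^3); log Q = 9.289.
E = E° − (0.0592/n) log Q = +3.52 − (0.0592/3)(9.289) = +3.337 V.

+3.337 V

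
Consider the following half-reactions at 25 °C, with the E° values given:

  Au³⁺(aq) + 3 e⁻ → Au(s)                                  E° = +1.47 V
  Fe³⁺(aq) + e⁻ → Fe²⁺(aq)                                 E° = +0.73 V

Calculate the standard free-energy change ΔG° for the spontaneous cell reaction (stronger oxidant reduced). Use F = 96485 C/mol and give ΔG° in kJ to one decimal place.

Au³⁺/Au (E° = +1.47 V) is the cathode; Fe³⁺/Fe²⁺ (E° = +0.73 V) is the anode, so E°cell = +0.74 V.
Balancing electrons gives n = 3 (lcm of 3 and 1).
ΔG° = −nFE° = −(3)(96485)(+0.74) = -214,197 J = -214.2 kJ.

-214.2 kJ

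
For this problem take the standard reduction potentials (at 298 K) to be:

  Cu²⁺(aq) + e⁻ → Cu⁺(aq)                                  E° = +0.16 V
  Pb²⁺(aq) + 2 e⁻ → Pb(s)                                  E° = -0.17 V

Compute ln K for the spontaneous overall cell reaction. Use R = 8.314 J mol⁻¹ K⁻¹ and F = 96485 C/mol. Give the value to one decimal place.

Cathode: Cu²⁺/Cu⁺; anode: Pb²⁺/Pb. E°cell = (+0.16) − (-0.17) = +0.33 V, with n = 2.
ΔG° = −nFE° = −RT ln K, so ln K = nFE°/(RT) = (2)(96485)(+0.33) / ((8.314)(298)) = 25.703.

25.7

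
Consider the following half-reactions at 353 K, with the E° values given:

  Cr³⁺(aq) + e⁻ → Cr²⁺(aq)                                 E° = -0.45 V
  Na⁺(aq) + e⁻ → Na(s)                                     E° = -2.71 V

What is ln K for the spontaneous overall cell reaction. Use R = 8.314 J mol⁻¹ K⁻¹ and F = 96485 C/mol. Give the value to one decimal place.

74.3

Cathode: Cr³⁺/Cr²⁺; anode: Na⁺/Na. E°cell = (-0.45) − (-2.71) = +2.26 V, with n = 1.
ΔG° = −nFE° = −RT ln K, so ln K = nFE°/(RT) = (1)(96485)(+2.26) / ((8.314)(353)) = 74.299.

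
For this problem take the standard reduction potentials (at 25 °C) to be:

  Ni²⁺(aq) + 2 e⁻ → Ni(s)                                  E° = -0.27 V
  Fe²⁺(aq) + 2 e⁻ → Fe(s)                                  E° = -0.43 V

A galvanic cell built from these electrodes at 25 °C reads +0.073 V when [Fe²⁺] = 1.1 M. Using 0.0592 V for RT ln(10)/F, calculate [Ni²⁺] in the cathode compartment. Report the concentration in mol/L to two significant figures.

0.0013 M

Ni²⁺/Ni is the cathode, Fe²⁺/Fe the anode: E°cell = +0.16 V, n = 2.
Overall reaction: Ni²⁺(aq) + Fe(s) → Ni(s) + Fe²⁺(aq); Q = [Fe²⁺]^1/[Ni²⁺]^1.
From E = E° − (0.0592/n) log Q: log Q = (E° − E)·n/0.0592 = (+0.16 − (+0.073))·2/0.0592 = 2.9392.
So 1·log[Ni²⁺] = 1·log(1.1) − log Q = 0.0414 − (2.9392) = -2.8978; [Ni²⁺] = 10^(-2.8978) ≈ 0.0013 M.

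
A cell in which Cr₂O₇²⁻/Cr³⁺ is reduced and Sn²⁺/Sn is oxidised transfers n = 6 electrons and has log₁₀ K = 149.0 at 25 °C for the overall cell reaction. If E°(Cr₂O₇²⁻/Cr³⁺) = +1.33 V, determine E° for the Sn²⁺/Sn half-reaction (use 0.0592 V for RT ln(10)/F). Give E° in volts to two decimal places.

E°cell = (0.0592/n)·log K = (0.0592/6)(149.0) = +1.470 V.
Since Cr₂O₇²⁻/Cr³⁺ is the cathode and Sn²⁺/Sn the anode, E°cell = E°(Cr₂O₇²⁻/Cr³⁺) − E°(Sn²⁺/Sn).
So E°(Sn²⁺/Sn) = E°(Cr₂O₇²⁻/Cr³⁺) − E°cell = (+1.33) − (+1.470) = -0.14 V.

-0.14 V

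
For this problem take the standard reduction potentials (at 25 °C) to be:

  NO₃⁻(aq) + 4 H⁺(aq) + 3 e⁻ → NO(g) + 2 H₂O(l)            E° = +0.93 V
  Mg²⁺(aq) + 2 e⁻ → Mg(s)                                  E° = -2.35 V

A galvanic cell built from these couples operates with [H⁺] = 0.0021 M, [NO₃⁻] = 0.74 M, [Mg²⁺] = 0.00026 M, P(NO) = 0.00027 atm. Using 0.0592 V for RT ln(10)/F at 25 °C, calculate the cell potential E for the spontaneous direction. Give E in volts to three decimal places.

+3.243 V

NO₃⁻/NO is the cathode (higher E°), Mg²⁺/Mg the anode: E°cell = +0.93 − (-2.35) = +3.28 V, n = 6.
Overall: 2 NO₃⁻(aq) + 8 H⁺(aq) + 3 Mg(s) → 2 NO(g) + 4 H₂O(l) + 3 Mg²⁺(aq)
Q = P(NO)^2·[Mg²⁺]^3 / ([NO₃⁻]^2·[H⁺]^8); log Q = 3.791.
E = E° − (0.0592/n) log Q = +3.28 − (0.0592/6)(3.791) = +3.243 V.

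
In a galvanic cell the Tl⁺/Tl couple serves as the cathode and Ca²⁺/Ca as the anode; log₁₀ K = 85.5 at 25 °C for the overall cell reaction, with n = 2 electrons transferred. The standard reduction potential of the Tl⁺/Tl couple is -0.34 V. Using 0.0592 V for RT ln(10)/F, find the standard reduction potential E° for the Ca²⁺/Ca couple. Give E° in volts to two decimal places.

-2.87 V

E°cell = (0.0592/n)·log K = (0.0592/2)(85.5) = +2.531 V.
Since Tl⁺/Tl is the cathode and Ca²⁺/Ca the anode, E°cell = E°(Tl⁺/Tl) − E°(Ca²⁺/Ca).
So E°(Ca²⁺/Ca) = E°(Tl⁺/Tl) − E°cell = (-0.34) − (+2.531) = -2.87 V.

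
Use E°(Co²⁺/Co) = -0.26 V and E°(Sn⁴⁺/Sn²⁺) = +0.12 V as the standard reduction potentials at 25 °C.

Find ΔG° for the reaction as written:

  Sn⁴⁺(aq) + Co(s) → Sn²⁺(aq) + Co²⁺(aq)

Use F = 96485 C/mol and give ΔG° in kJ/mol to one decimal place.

-73.3 kJ/mol

As written, Sn⁴⁺/Sn²⁺ is reduced (cathode) and Co²⁺/Co is oxidised (anode), so E°cell = (+0.12) − (-0.26) = +0.38 V.
Balancing electrons gives n = 2.
ΔG° = −nFE° = −(2)(96485)(+0.38) = -73,329 J = -73.3 kJ/mol.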